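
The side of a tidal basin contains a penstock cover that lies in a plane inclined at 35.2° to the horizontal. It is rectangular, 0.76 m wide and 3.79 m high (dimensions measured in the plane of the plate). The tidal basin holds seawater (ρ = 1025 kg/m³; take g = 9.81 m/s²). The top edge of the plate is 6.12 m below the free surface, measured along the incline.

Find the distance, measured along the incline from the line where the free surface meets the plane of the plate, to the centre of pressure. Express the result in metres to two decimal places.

y_p = 8.16 m

γ = ρg = 1025 × 9.81 / 1000 = 10.05525 kN/m³.
Let θ = 35.2° be the plate's angle to the horizontal; measure y along the incline from where the plane meets the free surface. Vertical depth h = y·sinθ with sinθ = 0.576432.
The centroid lies 3.79/2 = 1.895 m below the top edge, so y_c = 6.12 + 1.895 = 8.015 m and h_c = 8.015 × 0.576432 = 4.6201 m.
A = 0.76 × 3.79 = 2.8804 m².
Resultant F = γ·h_c·A = 10.05525 × 4.6201 × 2.8804 = 133.813 kN.
I_c = b·h³/12 = 0.76 × 3.79³/12 = 3.44786 m⁴.
Centre of pressure: y_p = y_c + I_c/(y_c·A) = 8.015 + 3.44786/(8.015 × 2.8804) = 8.015 + 0.149346 = 8.16435 m along the plane.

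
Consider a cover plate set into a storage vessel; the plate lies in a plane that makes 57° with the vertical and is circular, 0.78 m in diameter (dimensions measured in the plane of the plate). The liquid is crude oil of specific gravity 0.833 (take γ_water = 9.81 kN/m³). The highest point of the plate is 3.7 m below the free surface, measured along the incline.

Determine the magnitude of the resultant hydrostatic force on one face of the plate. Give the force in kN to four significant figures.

F ≈ 8.698 kN

γ = 0.833 × 9.81 = 8.17173 kN/m³.
The plate makes 57° with the vertical, i.e. θ = 90° − 57° = 33° to the horizontal. Measuring y along the incline from the free-surface line, vertical depth h = y·sinθ with sinθ = 0.544639.
The centroid is at the centre, 0.39 m below the top of the plate, so y_c = 3.7 + 0.39 = 4.09 m and h_c = 4.09 × 0.544639 = 2.22757 m.
A = π(0.39)² = 0.477836 m².
Resultant F = γ·h_c·A = 8.17173 × 2.22757 × 0.477836 = 8.6981 kN.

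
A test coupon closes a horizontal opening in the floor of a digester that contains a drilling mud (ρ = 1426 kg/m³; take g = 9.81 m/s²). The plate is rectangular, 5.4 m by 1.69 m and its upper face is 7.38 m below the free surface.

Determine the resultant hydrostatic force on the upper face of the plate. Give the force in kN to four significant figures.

F ≈ 942.2 kN

γ = ρg = 1426 × 9.81 / 1000 = 13.98906 kN/m³.
The plate is horizontal, so pressure is uniform at p = γ·h = 13.98906 × 7.38 = 103.239 kN/m².
A = 5.4 × 1.69 = 9.126 m².
F = p·A = 103.239 × 9.126 = 942.159 kN.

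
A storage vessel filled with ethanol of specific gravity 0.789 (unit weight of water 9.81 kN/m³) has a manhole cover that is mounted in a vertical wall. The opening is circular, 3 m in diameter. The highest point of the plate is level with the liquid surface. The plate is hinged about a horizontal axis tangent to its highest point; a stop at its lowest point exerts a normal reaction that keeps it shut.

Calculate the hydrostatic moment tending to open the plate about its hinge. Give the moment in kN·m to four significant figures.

M ≈ 153.9 kN·m

γ = 0.789 × 9.81 = 7.74009 kN/m³.
The centroid is at the centre, 1.5 m below the top of the plate, so the centroid depth is h_c = 1.5 m.
A = π(1.5)² = 7.06858 m².
Resultant F = γ·h_c·A = 7.74009 × 1.5 × 7.06858 = 82.0672 kN.
I_c = πr⁴/4 = π × 1.5⁴/4 = 3.97608 m⁴.
Centre of pressure: y_p = y_c + I_c/(y_c·A) = 1.5 + 3.97608/(1.5 × 7.06858) = 1.5 + 0.375 = 1.875 m along the plane.
The resultant acts 1.5 + 0.375 = 1.875 m (along the plate) below the hinge at the top edge, so the moment about the hinge is M = F × 1.875 = 82.0672 × 1.875 = 153.876 kN·m.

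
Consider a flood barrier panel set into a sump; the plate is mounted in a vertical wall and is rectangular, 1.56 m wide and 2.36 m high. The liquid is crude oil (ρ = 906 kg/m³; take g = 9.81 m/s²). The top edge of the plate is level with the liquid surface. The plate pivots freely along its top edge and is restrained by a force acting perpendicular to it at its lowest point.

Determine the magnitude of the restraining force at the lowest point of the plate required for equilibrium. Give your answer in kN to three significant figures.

γ = ρg = 906 × 9.81 / 1000 = 8.88786 kN/m³.
The centroid lies 2.36/2 = 1.18 m below the top edge, so the centroid depth is h_c = 1.18 m.
A = 1.56 × 2.36 = 3.6816 m².
Resultant F = γ·h_c·A = 8.88786 × 1.18 × 3.6816 = 38.6114 kN.
I_c = b·h³/12 = 1.56 × 2.36³/12 = 1.70875 m⁴.
Centre of pressure: y_p = y_c + I_c/(y_c·A) = 1.18 + 1.70875/(1.18 × 3.6816) = 1.18 + 0.393333 = 1.57333 m along the plane.
The resultant acts 1.18 + 0.393333 = 1.57333 m (along the plate) below the hinge at the top edge, so the moment about the hinge is M = F × 1.57333 = 38.6114 × 1.57333 = 60.7485 kN·m.
A normal force at the bottom, 2.36 m from the hinge, must supply this moment: P = 60.7485/2.36 = 25.7409 kN.

P ≈ 25.7 kN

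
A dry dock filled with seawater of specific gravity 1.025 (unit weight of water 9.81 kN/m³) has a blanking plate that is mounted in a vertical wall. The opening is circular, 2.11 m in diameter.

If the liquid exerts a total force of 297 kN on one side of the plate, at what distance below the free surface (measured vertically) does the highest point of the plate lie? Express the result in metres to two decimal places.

γ = 1.025 × 9.81 = 10.05525 kN/m³.
A = π(1.055)² = 3.49667 m².
From F = γ·h_c·A, the centroid depth is h_c = 297/(10.05525 × 3.49667) = 8.44713 m.
The centroid is at the centre, 1.055 m below the top of the plate, so the highest point sits at h_top = 8.44713 − 1.055 = 7.39213 m below the surface.

d_top ≈ 7.39 m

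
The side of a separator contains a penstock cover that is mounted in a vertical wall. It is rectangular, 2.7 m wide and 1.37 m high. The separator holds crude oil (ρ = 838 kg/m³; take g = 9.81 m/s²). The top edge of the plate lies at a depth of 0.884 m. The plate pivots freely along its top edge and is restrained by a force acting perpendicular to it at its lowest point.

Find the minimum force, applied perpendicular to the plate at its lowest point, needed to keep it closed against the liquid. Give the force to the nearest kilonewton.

P ≈ 27 kN

γ = ρg = 838 × 9.81 / 1000 = 8.22078 kN/m³.
The centroid lies 1.37/2 = 0.685 m below the top edge, so the centroid depth is h_c = 0.884 + 0.685 = 1.569 m.
A = 2.7 × 1.37 = 3.699 m².
Resultant F = γ·h_c·A = 8.22078 × 1.569 × 3.699 = 47.7112 kN.
I_c = b·h³/12 = 2.7 × 1.37³/12 = 0.578554 m⁴.
Centre of pressure: y_p = y_c + I_c/(y_c·A) = 1.569 + 0.578554/(1.569 × 3.699) = 1.569 + 0.0996866 = 1.66869 m along the plane.
The resultant acts 0.685 + 0.0996866 = 0.784687 m (along the plate) below the hinge at the top edge, so the moment about the hinge is M = F × 0.784687 = 47.7112 × 0.784687 = 37.4384 kN·m.
A normal force at the bottom, 1.37 m from the hinge, must supply this moment: P = 37.4384/1.37 = 27.3273 kN.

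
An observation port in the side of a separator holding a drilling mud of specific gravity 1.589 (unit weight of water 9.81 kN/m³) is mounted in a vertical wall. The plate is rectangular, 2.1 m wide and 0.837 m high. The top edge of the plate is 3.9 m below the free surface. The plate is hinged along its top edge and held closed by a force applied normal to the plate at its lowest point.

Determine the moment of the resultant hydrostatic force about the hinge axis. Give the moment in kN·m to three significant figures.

γ = 1.589 × 9.81 = 15.58809 kN/m³.
The centroid lies 0.837/2 = 0.4185 m below the top edge, so the centroid depth is h_c = 3.9 + 0.4185 = 4.3185 m.
A = 2.1 × 0.837 = 1.7577 m².
Resultant F = γ·h_c·A = 15.58809 × 4.3185 × 1.7577 = 118.323 kN.
I_c = b·h³/12 = 2.1 × 0.837³/12 = 0.102616 m⁴.
Centre of pressure: y_p = y_c + I_c/(y_c·A) = 4.3185 + 0.102616/(4.3185 × 1.7577) = 4.3185 + 0.0135188 = 4.33202 m along the plane.
The resultant acts 0.4185 + 0.0135188 = 0.432019 m (along the plate) below the hinge at the top edge, so the moment about the hinge is M = F × 0.432019 = 118.323 × 0.432019 = 51.1178 kN·m.

M ≈ 51.1 kN·m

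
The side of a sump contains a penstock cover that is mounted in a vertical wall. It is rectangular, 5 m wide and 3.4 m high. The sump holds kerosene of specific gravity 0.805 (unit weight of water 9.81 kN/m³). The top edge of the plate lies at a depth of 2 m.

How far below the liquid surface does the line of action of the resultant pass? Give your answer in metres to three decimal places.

h_p = 3.960 m

γ = 0.805 × 9.81 = 7.89705 kN/m³.
The centroid lies 3.4/2 = 1.7 m below the top edge, so the centroid depth is h_c = 2 + 1.7 = 3.7 m.
A = 5 × 3.4 = 17 m².
Resultant F = γ·h_c·A = 7.89705 × 3.7 × 17 = 496.724 kN.
I_c = b·h³/12 = 5 × 3.4³/12 = 16.3767 m⁴.
Centre of pressure: y_p = y_c + I_c/(y_c·A) = 3.7 + 16.3767/(3.7 × 17) = 3.7 + 0.260361 = 3.96036 m along the plane.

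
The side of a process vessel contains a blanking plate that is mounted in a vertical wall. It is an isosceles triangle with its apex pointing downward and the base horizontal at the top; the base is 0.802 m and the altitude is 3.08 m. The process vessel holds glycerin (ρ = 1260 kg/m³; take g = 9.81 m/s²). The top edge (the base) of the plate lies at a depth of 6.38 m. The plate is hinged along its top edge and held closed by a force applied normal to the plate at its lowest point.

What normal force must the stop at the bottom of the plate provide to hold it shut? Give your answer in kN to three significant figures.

P ≈ 40.3 kN

γ = ρg = 1260 × 9.81 / 1000 = 12.3606 kN/m³.
With the apex down, the centroid sits h/3 = 3.08/3 = 1.02667 m below the base (the top edge), so the centroid depth is h_c = 6.38 + 1.02667 = 7.40667 m.
A = ½ × 0.802 × 3.08 = 1.23508 m².
Resultant F = γ·h_c·A = 12.3606 × 7.40667 × 1.23508 = 113.073 kN.
I_c = b·h³/36 = 0.802 × 3.08³/36 = 0.650915 m⁴.
Centre of pressure: y_p = y_c + I_c/(y_c·A) = 7.40667 + 0.650915/(7.40667 × 1.23508) = 7.40667 + 0.0711551 = 7.47783 m along the plane.
The resultant acts 1.02667 + 0.0711551 = 1.09783 m (along the plate) below the hinge at the top edge, so the moment about the hinge is M = F × 1.09783 = 113.073 × 1.09783 = 124.135 kN·m.
A normal force at the bottom, 3.08 m from the hinge, must supply this moment: P = 124.135/3.08 = 40.3036 kN.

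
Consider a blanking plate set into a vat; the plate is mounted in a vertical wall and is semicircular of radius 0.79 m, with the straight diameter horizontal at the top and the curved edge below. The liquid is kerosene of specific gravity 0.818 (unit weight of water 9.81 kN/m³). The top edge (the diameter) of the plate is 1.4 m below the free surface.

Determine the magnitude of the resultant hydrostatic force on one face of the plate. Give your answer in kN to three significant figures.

F ≈ 13.7 kN

γ = 0.818 × 9.81 = 8.02458 kN/m³.
The centroid of a semicircle lies 4r/(3π) = 0.335286 m from the diameter, here below the top edge, so the centroid depth is h_c = 1.4 + 0.335286 = 1.73529 m.
A = πr²/2 = π × 0.79²/2 = 0.980334 m².
Resultant F = γ·h_c·A = 8.02458 × 1.73529 × 0.980334 = 13.6511 kN.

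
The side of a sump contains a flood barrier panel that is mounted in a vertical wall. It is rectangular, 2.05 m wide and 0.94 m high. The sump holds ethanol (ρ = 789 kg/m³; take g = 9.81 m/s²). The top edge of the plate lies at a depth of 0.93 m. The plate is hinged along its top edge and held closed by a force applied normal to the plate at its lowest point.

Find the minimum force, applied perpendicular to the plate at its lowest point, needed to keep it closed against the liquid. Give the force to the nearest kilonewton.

P ≈ 12 kN

γ = ρg = 789 × 9.81 / 1000 = 7.74009 kN/m³.
The centroid lies 0.94/2 = 0.47 m below the top edge, so the centroid depth is h_c = 0.93 + 0.47 = 1.4 m.
A = 2.05 × 0.94 = 1.927 m².
Resultant F = γ·h_c·A = 7.74009 × 1.4 × 1.927 = 20.8812 kN.
I_c = b·h³/12 = 2.05 × 0.94³/12 = 0.141891 m⁴.
Centre of pressure: y_p = y_c + I_c/(y_c·A) = 1.4 + 0.141891/(1.4 × 1.927) = 1.4 + 0.0525951 = 1.4526 m along the plane.
The resultant acts 0.47 + 0.0525951 = 0.522595 m (along the plate) below the hinge at the top edge, so the moment about the hinge is M = F × 0.522595 = 20.8812 × 0.522595 = 10.9124 kN·m.
A normal force at the bottom, 0.94 m from the hinge, must supply this moment: P = 10.9124/0.94 = 11.6089 kN.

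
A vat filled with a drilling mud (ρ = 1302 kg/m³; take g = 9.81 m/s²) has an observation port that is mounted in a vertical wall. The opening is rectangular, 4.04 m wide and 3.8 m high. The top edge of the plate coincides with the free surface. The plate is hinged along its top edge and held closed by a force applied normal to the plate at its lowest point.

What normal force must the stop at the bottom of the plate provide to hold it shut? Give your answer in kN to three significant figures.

P ≈ 248 kN

γ = ρg = 1302 × 9.81 / 1000 = 12.77262 kN/m³.
The centroid lies 3.8/2 = 1.9 m below the top edge, so the centroid depth is h_c = 1.9 m.
A = 4.04 × 3.8 = 15.352 m².
Resultant F = γ·h_c·A = 12.77262 × 1.9 × 15.352 = 372.562 kN.
I_c = b·h³/12 = 4.04 × 3.8³/12 = 18.4736 m⁴.
Centre of pressure: y_p = y_c + I_c/(y_c·A) = 1.9 + 18.4736/(1.9 × 15.352) = 1.9 + 0.633334 = 2.53333 m along the plane.
The resultant acts 1.9 + 0.633334 = 2.53333 m (along the plate) below the hinge at the top edge, so the moment about the hinge is M = F × 2.53333 = 372.562 × 2.53333 = 943.822 kN·m.
A normal force at the bottom, 3.8 m from the hinge, must supply this moment: P = 943.822/3.8 = 248.374 kN.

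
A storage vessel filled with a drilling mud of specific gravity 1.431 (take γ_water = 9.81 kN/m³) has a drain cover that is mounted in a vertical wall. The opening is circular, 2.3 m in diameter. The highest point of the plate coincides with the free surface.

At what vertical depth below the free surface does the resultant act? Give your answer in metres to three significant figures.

γ = 1.431 × 9.81 = 14.03811 kN/m³.
The centroid is at the centre, 1.15 m below the top of the plate, so the centroid depth is h_c = 1.15 m.
A = π(1.15)² = 4.15476 m².
Resultant F = γ·h_c·A = 14.03811 × 1.15 × 4.15476 = 67.0737 kN.
I_c = πr⁴/4 = π × 1.15⁴/4 = 1.37367 m⁴.
Centre of pressure: y_p = y_c + I_c/(y_c·A) = 1.15 + 1.37367/(1.15 × 4.15476) = 1.15 + 0.287501 = 1.4375 m along the plane.

h_p = 1.44 m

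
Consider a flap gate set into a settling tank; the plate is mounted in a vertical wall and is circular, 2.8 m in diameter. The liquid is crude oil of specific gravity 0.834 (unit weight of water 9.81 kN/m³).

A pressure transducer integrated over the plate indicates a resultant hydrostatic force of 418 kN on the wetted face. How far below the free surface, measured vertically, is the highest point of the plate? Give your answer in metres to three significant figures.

γ = 0.834 × 9.81 = 8.18154 kN/m³.
A = π(1.4)² = 6.15752 m².
From F = γ·h_c·A, the centroid depth is h_c = 418/(8.18154 × 6.15752) = 8.29727 m.
The centroid is at the centre, 1.4 m below the top of the plate, so the highest point sits at h_top = 8.29727 − 1.4 = 6.89727 m below the surface.

d_top ≈ 6.90 m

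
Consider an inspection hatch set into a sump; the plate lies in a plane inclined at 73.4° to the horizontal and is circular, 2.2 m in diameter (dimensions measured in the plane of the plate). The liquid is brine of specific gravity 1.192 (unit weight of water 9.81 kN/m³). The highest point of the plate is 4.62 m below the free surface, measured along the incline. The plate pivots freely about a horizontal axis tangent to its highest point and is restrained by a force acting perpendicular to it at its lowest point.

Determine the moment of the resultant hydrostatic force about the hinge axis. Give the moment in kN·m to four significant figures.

γ = 1.192 × 9.81 = 11.69352 kN/m³.
Let θ = 73.4° be the plate's angle to the horizontal; measure y along the incline from where the plane meets the free surface. Vertical depth h = y·sinθ with sinθ = 0.958323.
The centroid is at the centre, 1.1 m below the top of the plate, so y_c = 4.62 + 1.1 = 5.72 m and h_c = 5.72 × 0.958323 = 5.48161 m.
A = π(1.1)² = 3.80133 m².
Resultant F = γ·h_c·A = 11.69352 × 5.48161 × 3.80133 = 243.663 kN.
I_c = πr⁴/4 = π × 1.1⁴/4 = 1.1499 m⁴.
Centre of pressure: y_p = y_c + I_c/(y_c·A) = 5.72 + 1.1499/(5.72 × 3.80133) = 5.72 + 0.0528845 = 5.77288 m along the plane.
The resultant acts 1.1 + 0.0528845 = 1.15288 m (along the plate) below the hinge at the top edge, so the moment about the hinge is M = F × 1.15288 = 243.663 × 1.15288 = 280.914 kN·m.

M ≈ 280.9 kN·m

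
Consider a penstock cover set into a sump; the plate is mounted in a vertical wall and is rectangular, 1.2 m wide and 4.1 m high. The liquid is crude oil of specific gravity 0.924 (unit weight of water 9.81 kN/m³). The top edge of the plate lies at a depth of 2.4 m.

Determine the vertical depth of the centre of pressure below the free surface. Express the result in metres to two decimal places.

h_p = 4.76 m

γ = 0.924 × 9.81 = 9.06444 kN/m³.
The centroid lies 4.1/2 = 2.05 m below the top edge, so the centroid depth is h_c = 2.4 + 2.05 = 4.45 m.
A = 1.2 × 4.1 = 4.92 m².
Resultant F = γ·h_c·A = 9.06444 × 4.45 × 4.92 = 198.457 kN.
I_c = b·h³/12 = 1.2 × 4.1³/12 = 6.8921 m⁴.
Centre of pressure: y_p = y_c + I_c/(y_c·A) = 4.45 + 6.8921/(4.45 × 4.92) = 4.45 + 0.314794 = 4.76479 m along the plane.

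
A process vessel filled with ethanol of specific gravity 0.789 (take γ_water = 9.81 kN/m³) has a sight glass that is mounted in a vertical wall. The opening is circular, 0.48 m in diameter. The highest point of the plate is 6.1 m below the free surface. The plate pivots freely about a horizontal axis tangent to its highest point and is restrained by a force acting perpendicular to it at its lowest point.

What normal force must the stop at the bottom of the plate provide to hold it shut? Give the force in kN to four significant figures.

P ≈ 4.482 kN

γ = 0.789 × 9.81 = 7.74009 kN/m³.
The centroid is at the centre, 0.24 m below the top of the plate, so the centroid depth is h_c = 6.1 + 0.24 = 6.34 m.
A = π(0.24)² = 0.180956 m².
Resultant F = γ·h_c·A = 7.74009 × 6.34 × 0.180956 = 8.8799 kN.
I_c = πr⁴/4 = π × 0.24⁴/4 = 0.00260576 m⁴.
Centre of pressure: y_p = y_c + I_c/(y_c·A) = 6.34 + 0.00260576/(6.34 × 0.180956) = 6.34 + 0.00227129 = 6.34227 m along the plane.
The resultant acts 0.24 + 0.00227129 = 0.242271 m (along the plate) below the hinge at the top edge, so the moment about the hinge is M = F × 0.242271 = 8.8799 × 0.242271 = 2.15134 kN·m.
A normal force at the bottom, 0.48 m from the hinge, must supply this moment: P = 2.15134/0.48 = 4.48196 kN.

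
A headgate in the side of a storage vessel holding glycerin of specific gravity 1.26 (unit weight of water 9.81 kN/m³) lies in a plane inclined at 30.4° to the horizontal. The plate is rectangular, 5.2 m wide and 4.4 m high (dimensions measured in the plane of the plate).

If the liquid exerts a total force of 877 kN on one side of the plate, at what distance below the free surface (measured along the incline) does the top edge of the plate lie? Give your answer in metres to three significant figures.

γ = 1.26 × 9.81 = 12.3606 kN/m³.
A = 5.2 × 4.4 = 22.88 m².
From F = γ·h_c·A, the centroid depth is h_c = 877/(12.3606 × 22.88) = 3.10102 m.
Let θ = 30.4° be the plate's angle to the horizontal; measure y along the incline from where the plane meets the free surface. Vertical depth h = y·sinθ with sinθ = 0.506034.
Along the incline, y_c = h_c/sinθ = 3.10102/0.506034 = 6.12809 m.
The centroid lies 4.4/2 = 2.2 m below the top edge, so the top edge sits at y_top = 6.12809 − 2.2 = 3.92809 m along the incline.

y_top ≈ 3.93 m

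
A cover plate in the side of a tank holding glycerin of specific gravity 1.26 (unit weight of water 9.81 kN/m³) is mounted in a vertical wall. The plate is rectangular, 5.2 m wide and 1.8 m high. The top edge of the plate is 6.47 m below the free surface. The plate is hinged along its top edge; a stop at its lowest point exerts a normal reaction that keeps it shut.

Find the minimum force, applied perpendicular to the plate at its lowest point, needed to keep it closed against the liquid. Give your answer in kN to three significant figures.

P ≈ 444 kN

γ = 1.26 × 9.81 = 12.3606 kN/m³.
The centroid lies 1.8/2 = 0.9 m below the top edge, so the centroid depth is h_c = 6.47 + 0.9 = 7.37 m.
A = 5.2 × 1.8 = 9.36 m².
Resultant F = γ·h_c·A = 12.3606 × 7.37 × 9.36 = 852.674 kN.
I_c = b·h³/12 = 5.2 × 1.8³/12 = 2.5272 m⁴.
Centre of pressure: y_p = y_c + I_c/(y_c·A) = 7.37 + 2.5272/(7.37 × 9.36) = 7.37 + 0.036635 = 7.40664 m along the plane.
The resultant acts 0.9 + 0.036635 = 0.936635 m (along the plate) below the hinge at the top edge, so the moment about the hinge is M = F × 0.936635 = 852.674 × 0.936635 = 798.644 kN·m.
A normal force at the bottom, 1.8 m from the hinge, must supply this moment: P = 798.644/1.8 = 443.691 kN.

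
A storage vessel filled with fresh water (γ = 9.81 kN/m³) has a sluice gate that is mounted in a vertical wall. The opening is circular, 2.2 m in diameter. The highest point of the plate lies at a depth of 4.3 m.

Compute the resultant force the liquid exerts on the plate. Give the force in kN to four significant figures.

γ = 9.81 kN/m³.
The centroid is at the centre, 1.1 m below the top of the plate, so the centroid depth is h_c = 4.3 + 1.1 = 5.4 m.
A = π(1.1)² = 3.80133 m².
Resultant F = γ·h_c·A = 9.81 × 5.4 × 3.80133 = 201.372 kN.

F ≈ 201.4 kN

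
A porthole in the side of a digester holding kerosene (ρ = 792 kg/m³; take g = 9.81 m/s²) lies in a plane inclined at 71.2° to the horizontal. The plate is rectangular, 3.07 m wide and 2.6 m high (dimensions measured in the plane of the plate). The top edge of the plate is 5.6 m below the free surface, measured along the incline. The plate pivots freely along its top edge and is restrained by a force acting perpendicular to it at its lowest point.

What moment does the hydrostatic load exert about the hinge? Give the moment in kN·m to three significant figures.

γ = ρg = 792 × 9.81 / 1000 = 7.76952 kN/m³.
Let θ = 71.2° be the plate's angle to the horizontal; measure y along the incline from where the plane meets the free surface. Vertical depth h = y·sinθ with sinθ = 0.946649.
The centroid lies 2.6/2 = 1.3 m below the top edge, so y_c = 5.6 + 1.3 = 6.9 m and h_c = 6.9 × 0.946649 = 6.53188 m.
A = 3.07 × 2.6 = 7.982 m².
Resultant F = γ·h_c·A = 7.76952 × 6.53188 × 7.982 = 405.083 kN.
I_c = b·h³/12 = 3.07 × 2.6³/12 = 4.49653 m⁴.
Centre of pressure: y_p = y_c + I_c/(y_c·A) = 6.9 + 4.49653/(6.9 × 7.982) = 6.9 + 0.0816426 = 6.98164 m along the plane.
The resultant acts 1.3 + 0.0816426 = 1.38164 m (along the plate) below the hinge at the top edge, so the moment about the hinge is M = F × 1.38164 = 405.083 × 1.38164 = 559.679 kN·m.

M ≈ 560 kN·m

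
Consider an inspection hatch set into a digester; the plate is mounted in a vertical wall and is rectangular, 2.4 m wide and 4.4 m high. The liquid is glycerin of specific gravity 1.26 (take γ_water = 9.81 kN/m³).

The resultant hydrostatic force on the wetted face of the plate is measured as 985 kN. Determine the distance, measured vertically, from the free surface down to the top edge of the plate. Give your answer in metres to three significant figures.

d_top ≈ 5.35 m

γ = 1.26 × 9.81 = 12.3606 kN/m³.
A = 2.4 × 4.4 = 10.56 m².
From F = γ·h_c·A, the centroid depth is h_c = 985/(12.3606 × 10.56) = 7.54628 m.
The centroid lies 4.4/2 = 2.2 m below the top edge, so the top edge sits at h_top = 7.54628 − 2.2 = 5.34628 m below the surface.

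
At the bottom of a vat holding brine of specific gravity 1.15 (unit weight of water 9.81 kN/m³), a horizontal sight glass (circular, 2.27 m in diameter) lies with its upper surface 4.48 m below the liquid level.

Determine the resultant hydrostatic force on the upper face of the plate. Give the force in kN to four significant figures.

γ = 1.15 × 9.81 = 11.2815 kN/m³.
The plate is horizontal, so pressure is uniform at p = γ·h = 11.2815 × 4.48 = 50.5411 kN/m².
A = π(1.135)² = 4.04708 m².
F = p·A = 50.5411 × 4.04708 = 204.544 kN.

F ≈ 204.5 kN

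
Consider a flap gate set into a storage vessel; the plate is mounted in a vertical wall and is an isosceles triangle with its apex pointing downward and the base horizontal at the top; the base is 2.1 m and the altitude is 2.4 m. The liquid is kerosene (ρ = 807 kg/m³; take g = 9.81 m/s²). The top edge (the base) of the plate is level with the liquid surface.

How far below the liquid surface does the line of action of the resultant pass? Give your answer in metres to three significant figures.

γ = ρg = 807 × 9.81 / 1000 = 7.91667 kN/m³.
With the apex down, the centroid sits h/3 = 2.4/3 = 0.8 m below the base (the top edge), so the centroid depth is h_c = 0.8 m.
A = ½ × 2.1 × 2.4 = 2.52 m².
Resultant F = γ·h_c·A = 7.91667 × 0.8 × 2.52 = 15.96 kN.
I_c = b·h³/36 = 2.1 × 2.4³/36 = 0.8064 m⁴.
Centre of pressure: y_p = y_c + I_c/(y_c·A) = 0.8 + 0.8064/(0.8 × 2.52) = 0.8 + 0.4 = 1.2 m along the plane.

h_p = 1.20 m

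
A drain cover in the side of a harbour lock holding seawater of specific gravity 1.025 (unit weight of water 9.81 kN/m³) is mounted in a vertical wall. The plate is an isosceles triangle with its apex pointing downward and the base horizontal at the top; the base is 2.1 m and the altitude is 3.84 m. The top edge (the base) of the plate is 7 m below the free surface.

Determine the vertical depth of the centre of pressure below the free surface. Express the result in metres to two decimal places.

h_p = 8.38 m

γ = 1.025 × 9.81 = 10.05525 kN/m³.
With the apex down, the centroid sits h/3 = 3.84/3 = 1.28 m below the base (the top edge), so the centroid depth is h_c = 7 + 1.28 = 8.28 m.
A = ½ × 2.1 × 3.84 = 4.032 m².
Resultant F = γ·h_c·A = 10.05525 × 8.28 × 4.032 = 335.694 kN.
I_c = b·h³/36 = 2.1 × 3.84³/36 = 3.30301 m⁴.
Centre of pressure: y_p = y_c + I_c/(y_c·A) = 8.28 + 3.30301/(8.28 × 4.032) = 8.28 + 0.0989371 = 8.37894 m along the plane.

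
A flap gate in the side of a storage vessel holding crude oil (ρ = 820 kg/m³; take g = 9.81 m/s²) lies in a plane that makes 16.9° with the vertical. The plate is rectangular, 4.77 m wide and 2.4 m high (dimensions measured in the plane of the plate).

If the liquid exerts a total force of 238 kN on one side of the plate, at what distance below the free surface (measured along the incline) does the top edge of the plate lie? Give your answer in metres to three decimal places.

y_top ≈ 1.501 m

γ = ρg = 820 × 9.81 / 1000 = 8.0442 kN/m³.
A = 4.77 × 2.4 = 11.448 m².
From F = γ·h_c·A, the centroid depth is h_c = 238/(8.0442 × 11.448) = 2.58443 m.
The plate makes 16.9° with the vertical, i.e. θ = 90° − 16.9° = 73.1° to the horizontal. Measuring y along the incline from the free-surface line, vertical depth h = y·sinθ with sinθ = 0.956814.
Along the incline, y_c = h_c/sinθ = 2.58443/0.956814 = 2.70108 m.
The centroid lies 2.4/2 = 1.2 m below the top edge, so the top edge sits at y_top = 2.70108 − 1.2 = 1.50108 m along the incline.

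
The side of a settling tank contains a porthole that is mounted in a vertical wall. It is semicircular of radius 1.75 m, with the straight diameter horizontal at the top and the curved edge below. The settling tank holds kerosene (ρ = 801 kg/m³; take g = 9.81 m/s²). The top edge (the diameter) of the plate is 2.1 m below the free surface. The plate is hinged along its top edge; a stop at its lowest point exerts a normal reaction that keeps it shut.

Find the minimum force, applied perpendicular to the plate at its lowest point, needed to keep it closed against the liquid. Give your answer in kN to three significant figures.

γ = ρg = 801 × 9.81 / 1000 = 7.85781 kN/m³.
The centroid of a semicircle lies 4r/(3π) = 0.742723 m from the diameter, here below the top edge, so the centroid depth is h_c = 2.1 + 0.742723 = 2.84272 m.
A = πr²/2 = π × 1.75²/2 = 4.81056 m².
Resultant F = γ·h_c·A = 7.85781 × 2.84272 × 4.81056 = 107.456 kN.
I_c = (π/8 − 8/(9π))·r⁴ = 0.109757 × 1.75⁴ = 1.0294 m⁴.
Centre of pressure: y_p = y_c + I_c/(y_c·A) = 2.84272 + 1.0294/(2.84272 × 4.81056) = 2.84272 + 0.0752756 = 2.918 m along the plane.
The resultant acts 0.742723 + 0.0752756 = 0.817999 m (along the plate) below the hinge at the top edge, so the moment about the hinge is M = F × 0.817999 = 107.456 × 0.817999 = 87.8989 kN·m.
A normal force at the bottom, 1.75 m from the hinge, must supply this moment: P = 87.8989/1.75 = 50.2279 kN.

P ≈ 50.2 kN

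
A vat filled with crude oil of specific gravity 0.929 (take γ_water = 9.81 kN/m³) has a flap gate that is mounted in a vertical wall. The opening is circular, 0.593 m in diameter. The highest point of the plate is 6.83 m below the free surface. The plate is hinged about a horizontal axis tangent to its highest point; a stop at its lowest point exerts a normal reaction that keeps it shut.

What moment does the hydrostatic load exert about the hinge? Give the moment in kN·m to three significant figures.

M ≈ 5.37 kN·m

γ = 0.929 × 9.81 = 9.11349 kN/m³.
The centroid is at the centre, 0.2965 m below the top of the plate, so the centroid depth is h_c = 6.83 + 0.2965 = 7.1265 m.
A = π(0.2965)² = 0.276184 m².
Resultant F = γ·h_c·A = 9.11349 × 7.1265 × 0.276184 = 17.9374 kN.
I_c = πr⁴/4 = π × 0.2965⁴/4 = 0.00607 m⁴.
Centre of pressure: y_p = y_c + I_c/(y_c·A) = 7.1265 + 0.00607/(7.1265 × 0.276184) = 7.1265 + 0.003084 = 7.12958 m along the plane.
The resultant acts 0.2965 + 0.003084 = 0.299584 m (along the plate) below the hinge at the top edge, so the moment about the hinge is M = F × 0.299584 = 17.9374 × 0.299584 = 5.37376 kN·m.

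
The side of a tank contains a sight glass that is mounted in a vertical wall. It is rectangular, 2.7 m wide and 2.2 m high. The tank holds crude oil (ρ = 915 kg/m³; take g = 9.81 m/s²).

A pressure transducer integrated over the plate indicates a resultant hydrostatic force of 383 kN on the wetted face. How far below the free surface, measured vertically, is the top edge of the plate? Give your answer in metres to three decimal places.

d_top ≈ 6.083 m

γ = ρg = 915 × 9.81 / 1000 = 8.97615 kN/m³.
A = 2.7 × 2.2 = 5.94 m².
From F = γ·h_c·A, the centroid depth is h_c = 383/(8.97615 × 5.94) = 7.18327 m.
The centroid lies 2.2/2 = 1.1 m below the top edge, so the top edge sits at h_top = 7.18327 − 1.1 = 6.08327 m below the surface.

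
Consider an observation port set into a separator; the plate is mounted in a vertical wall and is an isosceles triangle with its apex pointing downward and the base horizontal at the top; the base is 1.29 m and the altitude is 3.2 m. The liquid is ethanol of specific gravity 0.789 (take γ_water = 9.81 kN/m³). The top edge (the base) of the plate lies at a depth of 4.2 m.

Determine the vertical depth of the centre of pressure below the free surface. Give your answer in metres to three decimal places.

h_p = 5.375 m

γ = 0.789 × 9.81 = 7.74009 kN/m³.
With the apex down, the centroid sits h/3 = 3.2/3 = 1.06667 m below the base (the top edge), so the centroid depth is h_c = 4.2 + 1.06667 = 5.26667 m.
A = ½ × 1.29 × 3.2 = 2.064 m².
Resultant F = γ·h_c·A = 7.74009 × 5.26667 × 2.064 = 84.1379 kN.
I_c = b·h³/36 = 1.29 × 3.2³/36 = 1.17419 m⁴.
Centre of pressure: y_p = y_c + I_c/(y_c·A) = 5.26667 + 1.17419/(5.26667 × 2.064) = 5.26667 + 0.108017 = 5.37469 m along the plane.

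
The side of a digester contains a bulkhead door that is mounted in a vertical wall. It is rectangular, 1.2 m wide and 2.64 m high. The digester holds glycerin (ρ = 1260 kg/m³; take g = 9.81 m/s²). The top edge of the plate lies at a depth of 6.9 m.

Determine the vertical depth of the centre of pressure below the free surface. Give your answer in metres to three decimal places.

γ = ρg = 1260 × 9.81 / 1000 = 12.3606 kN/m³.
The centroid lies 2.64/2 = 1.32 m below the top edge, so the centroid depth is h_c = 6.9 + 1.32 = 8.22 m.
A = 1.2 × 2.64 = 3.168 m².
Resultant F = γ·h_c·A = 12.3606 × 8.22 × 3.168 = 321.882 kN.
I_c = b·h³/12 = 1.2 × 2.64³/12 = 1.83997 m⁴.
Centre of pressure: y_p = y_c + I_c/(y_c·A) = 8.22 + 1.83997/(8.22 × 3.168) = 8.22 + 0.0706568 = 8.29066 m along the plane.

h_p = 8.291 m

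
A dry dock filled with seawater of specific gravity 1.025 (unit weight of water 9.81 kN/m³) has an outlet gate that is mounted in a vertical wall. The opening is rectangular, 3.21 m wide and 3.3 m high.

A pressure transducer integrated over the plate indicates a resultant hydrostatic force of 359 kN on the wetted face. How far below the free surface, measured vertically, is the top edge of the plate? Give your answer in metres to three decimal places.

γ = 1.025 × 9.81 = 10.05525 kN/m³.
A = 3.21 × 3.3 = 10.593 m².
From F = γ·h_c·A, the centroid depth is h_c = 359/(10.05525 × 10.593) = 3.37041 m.
The centroid lies 3.3/2 = 1.65 m below the top edge, so the top edge sits at h_top = 3.37041 − 1.65 = 1.72041 m below the surface.

d_top ≈ 1.720 m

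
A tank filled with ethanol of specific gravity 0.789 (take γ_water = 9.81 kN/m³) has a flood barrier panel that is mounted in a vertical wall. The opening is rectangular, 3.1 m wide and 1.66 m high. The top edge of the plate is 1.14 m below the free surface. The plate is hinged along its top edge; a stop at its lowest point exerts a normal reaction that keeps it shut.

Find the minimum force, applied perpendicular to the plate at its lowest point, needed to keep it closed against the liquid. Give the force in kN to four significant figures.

P ≈ 44.74 kN

γ = 0.789 × 9.81 = 7.74009 kN/m³.
The centroid lies 1.66/2 = 0.83 m below the top edge, so the centroid depth is h_c = 1.14 + 0.83 = 1.97 m.
A = 3.1 × 1.66 = 5.146 m².
Resultant F = γ·h_c·A = 7.74009 × 1.97 × 5.146 = 78.4661 kN.
I_c = b·h³/12 = 3.1 × 1.66³/12 = 1.18169 m⁴.
Centre of pressure: y_p = y_c + I_c/(y_c·A) = 1.97 + 1.18169/(1.97 × 5.146) = 1.97 + 0.116565 = 2.08656 m along the plane.
The resultant acts 0.83 + 0.116565 = 0.946565 m (along the plate) below the hinge at the top edge, so the moment about the hinge is M = F × 0.946565 = 78.4661 × 0.946565 = 74.2733 kN·m.
A normal force at the bottom, 1.66 m from the hinge, must supply this moment: P = 74.2733/1.66 = 44.743 kN.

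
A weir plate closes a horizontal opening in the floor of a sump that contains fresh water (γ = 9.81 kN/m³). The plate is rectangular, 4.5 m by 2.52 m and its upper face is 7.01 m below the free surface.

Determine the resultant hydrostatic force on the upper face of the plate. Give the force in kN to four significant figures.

F ≈ 779.8 kN

γ = 9.81 kN/m³.
The plate is horizontal, so pressure is uniform at p = γ·h = 9.81 × 7.01 = 68.7681 kN/m².
A = 4.5 × 2.52 = 11.34 m².
F = p·A = 68.7681 × 11.34 = 779.83 kN.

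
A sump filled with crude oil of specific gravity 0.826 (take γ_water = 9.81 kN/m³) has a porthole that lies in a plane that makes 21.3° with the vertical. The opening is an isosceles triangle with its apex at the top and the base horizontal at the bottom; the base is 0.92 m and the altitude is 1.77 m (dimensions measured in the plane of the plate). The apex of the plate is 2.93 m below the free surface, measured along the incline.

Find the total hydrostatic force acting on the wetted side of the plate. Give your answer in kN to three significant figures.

F ≈ 25.3 kN

γ = 0.826 × 9.81 = 8.10306 kN/m³.
The plate makes 21.3° with the vertical, i.e. θ = 90° − 21.3° = 68.7° to the horizontal. Measuring y along the incline from the free-surface line, vertical depth h = y·sinθ with sinθ = 0.931691.
With the apex up, the centroid sits 2h/3 = 2 × 1.77/3 = 1.18 m below the apex, so y_c = 2.93 + 1.18 = 4.11 m and h_c = 4.11 × 0.931691 = 3.82925 m.
A = ½ × 0.92 × 1.77 = 0.8142 m².
Resultant F = γ·h_c·A = 8.10306 × 3.82925 × 0.8142 = 25.2635 kN.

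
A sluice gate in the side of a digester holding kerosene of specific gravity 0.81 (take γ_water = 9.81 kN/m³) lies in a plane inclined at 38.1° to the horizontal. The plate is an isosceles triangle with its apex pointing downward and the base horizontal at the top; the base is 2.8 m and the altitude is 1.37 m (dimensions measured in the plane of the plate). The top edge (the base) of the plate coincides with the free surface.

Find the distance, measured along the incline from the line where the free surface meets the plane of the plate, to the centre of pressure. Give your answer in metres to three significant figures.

γ = 0.81 × 9.81 = 7.9461 kN/m³.
Let θ = 38.1° be the plate's angle to the horizontal; measure y along the incline from where the plane meets the free surface. Vertical depth h = y·sinθ with sinθ = 0.617036.
With the apex down, the centroid sits h/3 = 1.37/3 = 0.456667 m below the base (the top edge), so y_c = 0.456667 m and h_c = 0.456667 × 0.617036 = 0.28178 m.
A = ½ × 2.8 × 1.37 = 1.918 m².
Resultant F = γ·h_c·A = 7.9461 × 0.28178 × 1.918 = 4.2945 kN.
I_c = b·h³/36 = 2.8 × 1.37³/36 = 0.199994 m⁴.
Centre of pressure: y_p = y_c + I_c/(y_c·A) = 0.456667 + 0.199994/(0.456667 × 1.918) = 0.456667 + 0.228333 = 0.685 m along the plane.

y_p = 0.685 m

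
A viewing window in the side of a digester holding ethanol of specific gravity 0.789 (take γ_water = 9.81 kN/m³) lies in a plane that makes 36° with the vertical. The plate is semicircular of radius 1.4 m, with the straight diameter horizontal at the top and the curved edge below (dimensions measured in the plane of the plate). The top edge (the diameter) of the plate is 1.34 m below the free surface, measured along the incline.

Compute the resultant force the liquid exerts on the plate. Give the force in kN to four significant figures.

F ≈ 37.29 kN

γ = 0.789 × 9.81 = 7.74009 kN/m³.
The plate makes 36° with the vertical, i.e. θ = 90° − 36° = 54° to the horizontal. Measuring y along the incline from the free-surface line, vertical depth h = y·sinθ with sinθ = 0.809017.
The centroid of a semicircle lies 4r/(3π) = 0.594178 m from the diameter, here below the top edge, so y_c = 1.34 + 0.594178 = 1.93418 m and h_c = 1.93418 × 0.809017 = 1.56478 m.
A = πr²/2 = π × 1.4²/2 = 3.07876 m².
Resultant F = γ·h_c·A = 7.74009 × 1.56478 × 3.07876 = 37.2885 kN.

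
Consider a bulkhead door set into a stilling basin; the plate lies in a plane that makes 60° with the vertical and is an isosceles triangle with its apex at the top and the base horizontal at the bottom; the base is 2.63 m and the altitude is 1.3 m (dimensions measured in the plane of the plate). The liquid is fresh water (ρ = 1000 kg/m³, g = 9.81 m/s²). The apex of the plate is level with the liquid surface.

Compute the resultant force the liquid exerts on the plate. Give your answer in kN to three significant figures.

F ≈ 7.27 kN

γ = ρg = 1000 × 9.81 = 9810 N/m³ = 9.81 kN/m³.
The plate makes 60° with the vertical, i.e. θ = 90° − 60° = 30° to the horizontal. Measuring y along the incline from the free-surface line, vertical depth h = y·sinθ with sinθ = 0.500000.
With the apex up, the centroid sits 2h/3 = 2 × 1.3/3 = 0.866667 m below the apex, so y_c = 0.866667 m and h_c = 0.866667 × 0.500000 = 0.433333 m.
A = ½ × 2.63 × 1.3 = 1.7095 m².
Resultant F = γ·h_c·A = 9.81 × 0.433333 × 1.7095 = 7.26708 kN.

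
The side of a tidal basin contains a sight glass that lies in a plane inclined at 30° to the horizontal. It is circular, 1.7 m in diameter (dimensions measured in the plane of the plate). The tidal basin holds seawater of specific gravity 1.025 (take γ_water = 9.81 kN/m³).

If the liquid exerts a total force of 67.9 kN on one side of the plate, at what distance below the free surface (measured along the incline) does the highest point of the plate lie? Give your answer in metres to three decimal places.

y_top ≈ 5.100 m

γ = 1.025 × 9.81 = 10.05525 kN/m³.
A = π(0.85)² = 2.2698 m².
From F = γ·h_c·A, the centroid depth is h_c = 67.9/(10.05525 × 2.2698) = 2.97502 m.
Let θ = 30° be the plate's angle to the horizontal; measure y along the incline from where the plane meets the free surface. Vertical depth h = y·sinθ with sinθ = 0.500000.
Along the incline, y_c = h_c/sinθ = 2.97502/0.500000 = 5.95004 m.
The centroid is at the centre, 0.85 m below the top of the plate, so the highest point sits at y_top = 5.95004 − 0.85 = 5.10004 m along the incline.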